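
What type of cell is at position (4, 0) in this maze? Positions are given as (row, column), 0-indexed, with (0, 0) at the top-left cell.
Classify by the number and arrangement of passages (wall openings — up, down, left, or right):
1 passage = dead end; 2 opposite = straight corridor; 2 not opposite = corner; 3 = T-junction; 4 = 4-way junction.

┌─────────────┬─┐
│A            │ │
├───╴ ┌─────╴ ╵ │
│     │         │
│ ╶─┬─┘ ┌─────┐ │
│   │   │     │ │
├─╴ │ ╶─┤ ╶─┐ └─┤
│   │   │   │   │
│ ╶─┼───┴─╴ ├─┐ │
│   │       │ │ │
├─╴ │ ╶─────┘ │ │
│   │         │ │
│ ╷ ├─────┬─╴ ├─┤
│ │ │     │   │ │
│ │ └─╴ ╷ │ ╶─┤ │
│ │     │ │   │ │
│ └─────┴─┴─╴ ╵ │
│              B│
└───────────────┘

Checking cell at (4, 0):
Number of passages: 2
Cell type: corner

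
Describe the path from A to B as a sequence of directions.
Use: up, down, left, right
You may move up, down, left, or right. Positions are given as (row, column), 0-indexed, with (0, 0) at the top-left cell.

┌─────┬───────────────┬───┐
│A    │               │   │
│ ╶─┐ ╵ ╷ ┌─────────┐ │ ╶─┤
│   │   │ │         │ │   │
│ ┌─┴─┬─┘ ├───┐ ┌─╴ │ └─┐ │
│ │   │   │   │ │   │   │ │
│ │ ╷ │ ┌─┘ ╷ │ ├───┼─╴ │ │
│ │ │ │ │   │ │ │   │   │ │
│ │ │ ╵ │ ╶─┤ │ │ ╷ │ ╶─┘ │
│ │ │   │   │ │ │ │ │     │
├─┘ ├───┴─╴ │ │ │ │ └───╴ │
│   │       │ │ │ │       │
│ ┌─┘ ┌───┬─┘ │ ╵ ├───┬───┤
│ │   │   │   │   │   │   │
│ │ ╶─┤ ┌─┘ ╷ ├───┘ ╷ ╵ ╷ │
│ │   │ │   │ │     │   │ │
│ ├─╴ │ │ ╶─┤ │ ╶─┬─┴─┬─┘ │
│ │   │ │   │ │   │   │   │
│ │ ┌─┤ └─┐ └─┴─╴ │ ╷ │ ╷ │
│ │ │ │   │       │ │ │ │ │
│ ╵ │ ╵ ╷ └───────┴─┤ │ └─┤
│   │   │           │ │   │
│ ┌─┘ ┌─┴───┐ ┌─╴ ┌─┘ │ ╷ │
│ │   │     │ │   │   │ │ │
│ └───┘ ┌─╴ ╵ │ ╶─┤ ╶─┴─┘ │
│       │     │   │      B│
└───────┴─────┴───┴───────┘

Finding the path and converting it to directions:
Path through cells: (0,0) → (0,1) → (0,2) → (1,2) → (1,3) → (0,3) → (0,4) → (1,4) → (2,4) → (2,3) → (3,3) → (4,3) → (4,2) → (3,2) → (2,2) → (2,1) → (3,1) → (4,1) → (5,1) → (5,0) → (6,0) → (7,0) → (8,0) → (9,0) → (10,0) → (10,1) → (9,1) → (8,1) → (8,2) → (7,2) → (7,1) → (6,1) → (6,2) → (5,2) → (5,3) → (5,4) → (5,5) → (4,5) → (4,4) → (3,4) → (3,5) → (2,5) → (2,6) → (3,6) → (4,6) → (5,6) → (6,6) → (6,5) → (7,5) → (7,4) → (8,4) → (8,5) → (9,5) → (9,6) → (9,7) → (9,8) → (8,8) → (8,7) → (7,7) → (7,8) → (7,9) → (6,9) → (6,10) → (7,10) → (7,11) → (6,11) → (6,12) → (7,12) → (8,12) → (8,11) → (9,11) → (10,11) → (10,12) → (11,12) → (12,12)
Directions: right, right, down, right, up, right, down, down, left, down, down, left, up, up, left, down, down, down, left, down, down, down, down, down, right, up, up, right, up, left, up, right, up, right, right, right, up, left, up, right, up, right, down, down, down, down, left, down, left, down, right, down, right, right, right, up, left, up, right, right, up, right, down, right, up, right, down, down, left, down, down, right, down, down

Solution:

┌─────┬───────────────┬───┐
│A → ↓│↱ ↓            │   │
│ ╶─┐ ╵ ╷ ┌─────────┐ │ ╶─┤
│   │↳ ↑│↓│         │ │   │
│ ┌─┴─┬─┘ ├───┐ ┌─╴ │ └─┐ │
│ │↓ ↰│↓ ↲│↱ ↓│ │   │   │ │
│ │ ╷ │ ┌─┘ ╷ │ ├───┼─╴ │ │
│ │↓│↑│↓│↱ ↑│↓│ │   │   │ │
│ │ │ ╵ │ ╶─┤ │ │ ╷ │ ╶─┘ │
│ │↓│↑ ↲│↑ ↰│↓│ │ │ │     │
├─┘ ├───┴─╴ │ │ │ │ └───╴ │
│↓ ↲│↱ → → ↑│↓│ │ │       │
│ ┌─┘ ┌───┬─┘ │ ╵ ├───┬───┤
│↓│↱ ↑│   │↓ ↲│   │↱ ↓│↱ ↓│
│ │ ╶─┤ ┌─┘ ╷ ├───┘ ╷ ╵ ╷ │
│↓│↑ ↰│ │↓ ↲│ │↱ → ↑│↳ ↑│↓│
│ ├─╴ │ │ ╶─┤ │ ╶─┬─┴─┬─┘ │
│↓│↱ ↑│ │↳ ↓│ │↑ ↰│   │↓ ↲│
│ │ ┌─┤ └─┐ └─┴─╴ │ ╷ │ ╷ │
│↓│↑│ │   │↳ → → ↑│ │ │↓│ │
│ ╵ │ ╵ ╷ └───────┴─┤ │ └─┤
│↳ ↑│   │           │ │↳ ↓│
│ ┌─┘ ┌─┴───┐ ┌─╴ ┌─┘ │ ╷ │
│ │   │     │ │   │   │ │↓│
│ └───┘ ┌─╴ ╵ │ ╶─┤ ╶─┴─┘ │
│       │     │   │      B│
└───────┴─────┴───┴───────┘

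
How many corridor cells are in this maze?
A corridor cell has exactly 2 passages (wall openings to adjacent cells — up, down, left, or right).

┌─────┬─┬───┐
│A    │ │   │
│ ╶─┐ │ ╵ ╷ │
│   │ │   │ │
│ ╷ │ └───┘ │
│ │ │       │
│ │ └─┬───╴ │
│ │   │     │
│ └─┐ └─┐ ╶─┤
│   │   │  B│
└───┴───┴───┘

Counting cells with exactly 2 passages:
Total corridor cells: 22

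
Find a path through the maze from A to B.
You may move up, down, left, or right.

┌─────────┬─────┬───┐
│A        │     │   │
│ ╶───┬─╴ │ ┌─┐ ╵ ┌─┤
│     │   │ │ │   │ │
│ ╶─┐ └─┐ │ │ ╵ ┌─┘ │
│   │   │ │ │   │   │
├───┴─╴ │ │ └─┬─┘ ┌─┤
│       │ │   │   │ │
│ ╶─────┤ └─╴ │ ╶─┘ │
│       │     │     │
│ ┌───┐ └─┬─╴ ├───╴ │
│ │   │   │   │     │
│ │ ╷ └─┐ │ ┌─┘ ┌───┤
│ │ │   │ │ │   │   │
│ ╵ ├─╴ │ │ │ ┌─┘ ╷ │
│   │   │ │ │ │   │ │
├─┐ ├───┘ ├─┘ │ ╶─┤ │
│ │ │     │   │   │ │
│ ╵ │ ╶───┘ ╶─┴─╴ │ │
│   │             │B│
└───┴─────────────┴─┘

Finding the shortest path through the maze:
Path length: 36 steps
Directions: down → right → right → down → right → down → left → left → left → down → right → right → right → down → right → down → down → down → left → left → down → right → right → right → right → right → right → up → left → up → right → up → right → down → down → down

Solution:

┌─────────┬─────┬───┐
│A        │     │   │
│ ╶───┬─╴ │ ┌─┐ ╵ ┌─┤
│↳ → ↓│   │ │ │   │ │
│ ╶─┐ └─┐ │ │ ╵ ┌─┘ │
│   │↳ ↓│ │ │   │   │
├───┴─╴ │ │ └─┬─┘ ┌─┤
│↓ ← ← ↲│ │   │   │ │
│ ╶─────┤ └─╴ │ ╶─┘ │
│↳ → → ↓│     │     │
│ ┌───┐ └─┬─╴ ├───╴ │
│ │   │↳ ↓│   │     │
│ │ ╷ └─┐ │ ┌─┘ ┌───┤
│ │ │   │↓│ │   │↱ ↓│
│ ╵ ├─╴ │ │ │ ┌─┘ ╷ │
│   │   │↓│ │ │↱ ↑│↓│
├─┐ ├───┘ ├─┘ │ ╶─┤ │
│ │ │↓ ← ↲│   │↑ ↰│↓│
│ ╵ │ ╶───┘ ╶─┴─╴ │ │
│   │↳ → → → → → ↑│B│
└───┴─────────────┴─┘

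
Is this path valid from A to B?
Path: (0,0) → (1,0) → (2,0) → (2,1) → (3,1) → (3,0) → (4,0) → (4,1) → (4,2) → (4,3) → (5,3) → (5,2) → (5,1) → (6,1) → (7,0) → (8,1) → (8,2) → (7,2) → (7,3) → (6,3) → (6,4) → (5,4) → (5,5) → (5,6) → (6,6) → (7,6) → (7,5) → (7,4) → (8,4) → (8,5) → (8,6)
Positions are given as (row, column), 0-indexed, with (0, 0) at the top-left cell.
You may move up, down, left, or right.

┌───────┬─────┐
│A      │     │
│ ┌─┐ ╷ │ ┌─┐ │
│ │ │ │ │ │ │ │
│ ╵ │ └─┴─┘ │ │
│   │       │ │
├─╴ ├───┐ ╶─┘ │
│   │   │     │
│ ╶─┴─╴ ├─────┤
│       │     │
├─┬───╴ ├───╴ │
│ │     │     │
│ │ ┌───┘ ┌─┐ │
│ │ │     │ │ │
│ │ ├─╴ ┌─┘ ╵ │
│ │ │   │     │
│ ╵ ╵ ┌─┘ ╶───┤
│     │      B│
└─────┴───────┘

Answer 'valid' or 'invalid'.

Checking path validity:
Result: Invalid move at step 14: cannot move from (6, 1) to (7, 0).

invalid

Correct solution:

┌───────┬─────┐
│A      │     │
│ ┌─┐ ╷ │ ┌─┐ │
│↓│ │ │ │ │ │ │
│ ╵ │ └─┴─┘ │ │
│↳ ↓│       │ │
├─╴ ├───┐ ╶─┘ │
│↓ ↲│   │     │
│ ╶─┴─╴ ├─────┤
│↳ → → ↓│     │
├─┬───╴ ├───╴ │
│ │↓ ← ↲│↱ → ↓│
│ │ ┌───┘ ┌─┐ │
│ │↓│  ↱ ↑│ │↓│
│ │ ├─╴ ┌─┘ ╵ │
│ │↓│↱ ↑│↓ ← ↲│
│ ╵ ╵ ┌─┘ ╶───┤
│  ↳ ↑│  ↳ → B│
└─────┴───────┘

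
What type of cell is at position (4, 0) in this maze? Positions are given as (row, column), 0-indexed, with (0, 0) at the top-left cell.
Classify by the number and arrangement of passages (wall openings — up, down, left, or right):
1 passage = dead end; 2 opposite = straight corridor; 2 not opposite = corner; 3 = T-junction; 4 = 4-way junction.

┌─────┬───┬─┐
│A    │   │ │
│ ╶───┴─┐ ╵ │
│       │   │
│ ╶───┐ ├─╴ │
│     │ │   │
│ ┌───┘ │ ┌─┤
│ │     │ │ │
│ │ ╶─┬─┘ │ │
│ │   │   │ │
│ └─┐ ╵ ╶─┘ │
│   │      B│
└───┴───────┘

Checking cell at (4, 0):
Number of passages: 2
Cell type: straight corridor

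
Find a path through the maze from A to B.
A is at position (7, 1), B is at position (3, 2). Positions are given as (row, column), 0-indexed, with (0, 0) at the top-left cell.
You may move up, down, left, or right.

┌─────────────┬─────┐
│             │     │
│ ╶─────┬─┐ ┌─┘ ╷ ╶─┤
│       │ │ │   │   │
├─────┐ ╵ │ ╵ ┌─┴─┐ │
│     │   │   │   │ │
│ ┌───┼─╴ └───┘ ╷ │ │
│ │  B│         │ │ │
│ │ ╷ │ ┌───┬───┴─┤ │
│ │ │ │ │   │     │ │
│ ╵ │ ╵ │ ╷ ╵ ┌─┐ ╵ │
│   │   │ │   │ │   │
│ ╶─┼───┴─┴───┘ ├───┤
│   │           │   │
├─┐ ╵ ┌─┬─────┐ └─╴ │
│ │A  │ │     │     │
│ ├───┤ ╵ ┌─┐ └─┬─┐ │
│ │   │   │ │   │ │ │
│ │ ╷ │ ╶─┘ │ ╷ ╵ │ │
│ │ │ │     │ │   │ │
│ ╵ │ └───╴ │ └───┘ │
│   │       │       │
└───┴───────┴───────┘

Finding the shortest path from (7, 1) to (3, 2):
Path length: 7 steps
Directions: up → left → up → right → up → up → right

Solution:

┌─────────────┬─────┐
│             │     │
│ ╶─────┬─┐ ┌─┘ ╷ ╶─┤
│       │ │ │   │   │
├─────┐ ╵ │ ╵ ┌─┴─┐ │
│     │   │   │   │ │
│ ┌───┼─╴ └───┘ ╷ │ │
│ │↱ B│         │ │ │
│ │ ╷ │ ┌───┬───┴─┤ │
│ │↑│ │ │   │     │ │
│ ╵ │ ╵ │ ╷ ╵ ┌─┐ ╵ │
│↱ ↑│   │ │   │ │   │
│ ╶─┼───┴─┴───┘ ├───┤
│↑ ↰│           │   │
├─┐ ╵ ┌─┬─────┐ └─╴ │
│ │A  │ │     │     │
│ ├───┤ ╵ ┌─┐ └─┬─┐ │
│ │   │   │ │   │ │ │
│ │ ╷ │ ╶─┘ │ ╷ ╵ │ │
│ │ │ │     │ │   │ │
│ ╵ │ └───╴ │ └───┘ │
│   │       │       │
└───┴───────┴───────┘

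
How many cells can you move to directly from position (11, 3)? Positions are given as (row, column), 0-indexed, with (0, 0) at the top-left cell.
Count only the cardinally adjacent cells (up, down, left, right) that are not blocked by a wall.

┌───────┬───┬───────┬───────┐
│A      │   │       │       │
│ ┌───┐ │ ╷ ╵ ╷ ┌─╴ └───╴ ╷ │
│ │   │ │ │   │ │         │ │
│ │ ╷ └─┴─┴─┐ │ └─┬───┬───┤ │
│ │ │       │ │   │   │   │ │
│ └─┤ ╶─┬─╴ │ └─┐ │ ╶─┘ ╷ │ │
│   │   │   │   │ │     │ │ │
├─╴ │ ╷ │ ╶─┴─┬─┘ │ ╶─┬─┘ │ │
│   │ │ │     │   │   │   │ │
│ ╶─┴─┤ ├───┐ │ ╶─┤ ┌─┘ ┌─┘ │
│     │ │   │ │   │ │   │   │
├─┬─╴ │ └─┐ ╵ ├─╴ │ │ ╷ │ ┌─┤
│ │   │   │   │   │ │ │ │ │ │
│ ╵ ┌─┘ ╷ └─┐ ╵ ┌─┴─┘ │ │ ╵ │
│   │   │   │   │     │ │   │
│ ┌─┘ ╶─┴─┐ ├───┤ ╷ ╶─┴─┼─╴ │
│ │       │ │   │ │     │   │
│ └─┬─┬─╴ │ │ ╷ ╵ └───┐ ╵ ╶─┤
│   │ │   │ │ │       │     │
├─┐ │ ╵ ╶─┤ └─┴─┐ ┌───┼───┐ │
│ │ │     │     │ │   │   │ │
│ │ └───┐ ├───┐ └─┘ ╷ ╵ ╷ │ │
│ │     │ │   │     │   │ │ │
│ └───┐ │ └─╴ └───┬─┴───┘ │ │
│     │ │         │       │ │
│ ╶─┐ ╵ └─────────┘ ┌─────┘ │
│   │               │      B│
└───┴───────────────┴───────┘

Checking passable neighbors of (11, 3):
Neighbors: (12, 3), (11, 2)
Count: 2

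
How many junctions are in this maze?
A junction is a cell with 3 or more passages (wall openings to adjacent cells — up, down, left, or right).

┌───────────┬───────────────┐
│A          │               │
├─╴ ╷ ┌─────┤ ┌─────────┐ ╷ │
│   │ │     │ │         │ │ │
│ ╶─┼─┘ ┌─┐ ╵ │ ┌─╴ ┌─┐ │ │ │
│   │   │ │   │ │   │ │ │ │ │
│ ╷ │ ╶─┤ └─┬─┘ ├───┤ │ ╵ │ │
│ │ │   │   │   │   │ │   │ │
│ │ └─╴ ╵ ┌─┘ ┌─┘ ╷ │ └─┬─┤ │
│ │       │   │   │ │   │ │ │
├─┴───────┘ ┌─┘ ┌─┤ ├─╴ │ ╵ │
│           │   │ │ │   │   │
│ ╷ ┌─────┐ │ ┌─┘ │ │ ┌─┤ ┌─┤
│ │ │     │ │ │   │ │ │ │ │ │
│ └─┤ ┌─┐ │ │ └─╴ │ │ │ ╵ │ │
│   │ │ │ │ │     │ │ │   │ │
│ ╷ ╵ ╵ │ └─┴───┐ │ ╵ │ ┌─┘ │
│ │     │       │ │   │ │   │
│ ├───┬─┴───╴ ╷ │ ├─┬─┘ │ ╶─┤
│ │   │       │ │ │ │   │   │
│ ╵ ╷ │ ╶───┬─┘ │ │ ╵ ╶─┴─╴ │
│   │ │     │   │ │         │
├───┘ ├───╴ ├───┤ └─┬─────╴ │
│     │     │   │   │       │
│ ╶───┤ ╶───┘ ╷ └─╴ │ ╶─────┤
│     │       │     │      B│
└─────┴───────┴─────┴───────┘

Checking each cell for number of passages:

Junctions found (3+ passages):
  (0, 1): 3 passages
  (0, 2): 3 passages
  (0, 12): 3 passages
  (1, 9): 3 passages
  (2, 0): 3 passages
  (3, 4): 3 passages
  (4, 3): 3 passages
  (5, 1): 3 passages
  (5, 5): 3 passages
  (5, 12): 3 passages
  (6, 8): 3 passages
  (7, 0): 3 passages
  (7, 8): 3 passages
  (7, 11): 3 passages
  (8, 2): 3 passages
  (8, 6): 3 passages
  (10, 10): 3 passages
  (10, 13): 3 passages
Total junctions: 18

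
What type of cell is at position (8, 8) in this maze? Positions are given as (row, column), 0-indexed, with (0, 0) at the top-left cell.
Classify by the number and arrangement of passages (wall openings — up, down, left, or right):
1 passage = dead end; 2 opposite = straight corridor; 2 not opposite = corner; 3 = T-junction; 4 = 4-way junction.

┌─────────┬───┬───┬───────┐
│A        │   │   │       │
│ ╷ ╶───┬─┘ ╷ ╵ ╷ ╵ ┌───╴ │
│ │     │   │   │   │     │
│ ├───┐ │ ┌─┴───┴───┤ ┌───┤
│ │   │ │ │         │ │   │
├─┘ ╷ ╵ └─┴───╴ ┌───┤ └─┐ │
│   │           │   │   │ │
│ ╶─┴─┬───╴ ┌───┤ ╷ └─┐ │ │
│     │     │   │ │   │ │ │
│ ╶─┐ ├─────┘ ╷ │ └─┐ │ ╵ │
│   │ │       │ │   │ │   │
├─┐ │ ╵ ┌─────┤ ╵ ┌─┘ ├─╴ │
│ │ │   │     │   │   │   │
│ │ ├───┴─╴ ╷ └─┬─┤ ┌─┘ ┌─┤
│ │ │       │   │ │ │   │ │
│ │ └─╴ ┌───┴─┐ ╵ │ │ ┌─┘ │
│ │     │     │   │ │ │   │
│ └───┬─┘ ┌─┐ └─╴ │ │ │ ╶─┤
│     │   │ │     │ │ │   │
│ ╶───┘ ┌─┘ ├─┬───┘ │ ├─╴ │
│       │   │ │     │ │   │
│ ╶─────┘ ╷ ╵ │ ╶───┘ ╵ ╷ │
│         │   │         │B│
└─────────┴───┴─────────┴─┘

Checking cell at (8, 8):
Number of passages: 3
Cell type: T-junction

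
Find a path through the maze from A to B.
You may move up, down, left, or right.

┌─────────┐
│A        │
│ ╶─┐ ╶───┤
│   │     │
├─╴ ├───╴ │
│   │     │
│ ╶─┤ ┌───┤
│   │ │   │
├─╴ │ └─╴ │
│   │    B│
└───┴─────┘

Finding the shortest path through the maze:
Path length: 12 steps
Directions: right → right → down → right → right → down → left → left → down → down → right → right

Solution:

┌─────────┐
│A → ↓    │
│ ╶─┐ ╶───┤
│   │↳ → ↓│
├─╴ ├───╴ │
│   │↓ ← ↲│
│ ╶─┤ ┌───┤
│   │↓│   │
├─╴ │ └─╴ │
│   │↳ → B│
└───┴─────┘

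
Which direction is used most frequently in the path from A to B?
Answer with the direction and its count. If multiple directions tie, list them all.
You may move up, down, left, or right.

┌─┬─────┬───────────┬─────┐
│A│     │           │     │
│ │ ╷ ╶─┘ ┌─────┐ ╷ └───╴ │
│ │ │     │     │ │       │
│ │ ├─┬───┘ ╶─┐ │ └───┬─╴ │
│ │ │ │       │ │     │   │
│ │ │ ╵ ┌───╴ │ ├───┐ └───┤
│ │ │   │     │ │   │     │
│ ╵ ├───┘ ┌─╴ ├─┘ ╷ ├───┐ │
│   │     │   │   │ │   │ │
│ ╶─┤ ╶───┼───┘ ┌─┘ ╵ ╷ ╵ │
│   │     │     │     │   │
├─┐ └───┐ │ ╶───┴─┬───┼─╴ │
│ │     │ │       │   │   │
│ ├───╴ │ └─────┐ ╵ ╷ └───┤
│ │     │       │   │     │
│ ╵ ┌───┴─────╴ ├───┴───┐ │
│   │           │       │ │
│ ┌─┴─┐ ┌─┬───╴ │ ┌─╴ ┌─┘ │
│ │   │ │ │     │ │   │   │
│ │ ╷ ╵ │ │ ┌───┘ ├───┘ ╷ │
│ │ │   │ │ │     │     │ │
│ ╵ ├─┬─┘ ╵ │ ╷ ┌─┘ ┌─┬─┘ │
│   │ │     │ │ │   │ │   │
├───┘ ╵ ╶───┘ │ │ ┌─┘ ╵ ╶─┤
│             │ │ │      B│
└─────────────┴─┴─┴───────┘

Directions: down, down, down, down, right, up, up, up, up, right, down, right, right, up, right, right, right, right, down, down, right, right, down, right, right, down, down, left, up, left, down, left, up, up, left, down, left, down, left, left, down, right, right, right, down, right, up, right, down, right, right, down, down, down, down, left, down, right
Counts: {'down': 21, 'right': 20, 'up': 9, 'left': 8}
Most common: down (21 times)

Solution:

┌─┬─────┬───────────┬─────┐
│A│↱ ↓  │↱ → → → ↓  │     │
│ │ ╷ ╶─┘ ┌─────┐ ╷ └───╴ │
│↓│↑│↳ → ↑│     │↓│       │
│ │ ├─┬───┘ ╶─┐ │ └───┬─╴ │
│↓│↑│ │       │ │↳ → ↓│   │
│ │ │ ╵ ┌───╴ │ ├───┐ └───┤
│↓│↑│   │     │ │↓ ↰│↳ → ↓│
│ ╵ ├───┘ ┌─╴ ├─┘ ╷ ├───┐ │
│↳ ↑│     │   │↓ ↲│↑│↓ ↰│↓│
│ ╶─┤ ╶───┼───┘ ┌─┘ ╵ ╷ ╵ │
│   │     │↓ ← ↲│  ↑ ↲│↑ ↲│
├─┐ └───┐ │ ╶───┴─┬───┼─╴ │
│ │     │ │↳ → → ↓│↱ ↓│   │
│ ├───╴ │ └─────┐ ╵ ╷ └───┤
│ │     │       │↳ ↑│↳ → ↓│
│ ╵ ┌───┴─────╴ ├───┴───┐ │
│   │           │       │↓│
│ ┌─┴─┐ ┌─┬───╴ │ ┌─╴ ┌─┘ │
│ │   │ │ │     │ │   │  ↓│
│ │ ╷ ╵ │ │ ┌───┘ ├───┘ ╷ │
│ │ │   │ │ │     │     │↓│
│ ╵ ├─┬─┘ ╵ │ ╷ ┌─┘ ┌─┬─┘ │
│   │ │     │ │ │   │ │↓ ↲│
├───┘ ╵ ╶───┘ │ │ ┌─┘ ╵ ╶─┤
│             │ │ │    ↳ B│
└─────────────┴─┴─┴───────┘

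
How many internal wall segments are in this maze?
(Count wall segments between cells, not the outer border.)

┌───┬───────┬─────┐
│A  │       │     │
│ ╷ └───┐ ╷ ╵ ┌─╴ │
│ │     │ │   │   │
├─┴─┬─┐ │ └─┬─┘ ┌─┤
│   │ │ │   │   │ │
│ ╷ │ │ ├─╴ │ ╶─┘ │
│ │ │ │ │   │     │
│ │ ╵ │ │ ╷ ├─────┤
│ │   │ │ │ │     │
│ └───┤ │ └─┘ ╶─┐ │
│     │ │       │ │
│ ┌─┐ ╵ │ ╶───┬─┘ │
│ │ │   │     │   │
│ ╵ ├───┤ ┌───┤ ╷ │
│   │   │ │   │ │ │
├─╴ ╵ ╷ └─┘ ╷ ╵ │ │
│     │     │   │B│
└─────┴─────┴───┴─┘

Counting internal wall segments:
Total internal walls: 64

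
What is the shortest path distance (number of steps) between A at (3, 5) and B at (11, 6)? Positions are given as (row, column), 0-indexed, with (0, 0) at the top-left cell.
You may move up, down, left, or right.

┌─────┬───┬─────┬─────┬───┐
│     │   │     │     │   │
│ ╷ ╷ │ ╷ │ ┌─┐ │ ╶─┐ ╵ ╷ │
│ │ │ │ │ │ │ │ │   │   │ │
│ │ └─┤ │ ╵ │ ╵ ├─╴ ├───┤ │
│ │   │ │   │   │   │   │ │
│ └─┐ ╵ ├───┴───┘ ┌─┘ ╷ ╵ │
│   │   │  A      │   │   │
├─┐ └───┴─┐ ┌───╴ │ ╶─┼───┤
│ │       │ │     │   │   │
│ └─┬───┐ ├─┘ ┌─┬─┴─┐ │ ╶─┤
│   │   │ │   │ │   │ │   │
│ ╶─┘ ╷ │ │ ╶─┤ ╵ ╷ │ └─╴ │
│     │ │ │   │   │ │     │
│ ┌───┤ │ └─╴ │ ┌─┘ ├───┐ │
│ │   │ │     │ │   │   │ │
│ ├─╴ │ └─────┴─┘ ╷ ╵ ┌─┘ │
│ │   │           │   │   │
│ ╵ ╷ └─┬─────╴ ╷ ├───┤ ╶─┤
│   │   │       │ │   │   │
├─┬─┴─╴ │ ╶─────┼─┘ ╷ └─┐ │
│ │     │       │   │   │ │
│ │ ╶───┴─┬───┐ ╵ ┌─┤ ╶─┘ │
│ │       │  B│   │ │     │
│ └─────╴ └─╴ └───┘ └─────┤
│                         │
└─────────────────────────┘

Finding path from (3, 5) to (11, 6):
Path: (3,5) → (3,6) → (3,7) → (3,8) → (2,8) → (2,9) → (1,9) → (1,8) → (0,8) → (0,9) → (0,10) → (1,10) → (1,11) → (0,11) → (0,12) → (1,12) → (2,12) → (3,12) → (3,11) → (2,11) → (2,10) → (3,10) → (3,9) → (4,9) → (4,10) → (5,10) → (6,10) → (6,11) → (6,12) → (7,12) → (8,12) → (8,11) → (9,11) → (9,12) → (10,12) → (11,12) → (11,11) → (11,10) → (10,10) → (9,10) → (9,9) → (10,9) → (10,8) → (11,8) → (11,7) → (10,7) → (10,6) → (10,5) → (10,4) → (9,4) → (9,5) → (9,6) → (9,7) → (8,7) → (8,6) → (8,5) → (8,4) → (8,3) → (7,3) → (6,3) → (5,3) → (5,2) → (6,2) → (6,1) → (6,0) → (7,0) → (8,0) → (9,0) → (9,1) → (8,1) → (8,2) → (9,2) → (9,3) → (10,3) → (10,2) → (10,1) → (11,1) → (11,2) → (11,3) → (11,4) → (12,4) → (12,5) → (12,6) → (11,6)
Distance: 83 steps

Solution:

┌─────┬───┬─────┬─────┬───┐
│     │   │     │↱ → ↓│↱ ↓│
│ ╷ ╷ │ ╷ │ ┌─┐ │ ╶─┐ ╵ ╷ │
│ │ │ │ │ │ │ │ │↑ ↰│↳ ↑│↓│
│ │ └─┤ │ ╵ │ ╵ ├─╴ ├───┤ │
│ │   │ │   │   │↱ ↑│↓ ↰│↓│
│ └─┐ ╵ ├───┴───┘ ┌─┘ ╷ ╵ │
│   │   │  A → → ↑│↓ ↲│↑ ↲│
├─┐ └───┴─┐ ┌───╴ │ ╶─┼───┤
│ │       │ │     │↳ ↓│   │
│ └─┬───┐ ├─┘ ┌─┬─┴─┐ │ ╶─┤
│   │↓ ↰│ │   │ │   │↓│   │
│ ╶─┘ ╷ │ │ ╶─┤ ╵ ╷ │ └─╴ │
│↓ ← ↲│↑│ │   │   │ │↳ → ↓│
│ ┌───┤ │ └─╴ │ ┌─┘ ├───┐ │
│↓│   │↑│     │ │   │   │↓│
│ ├─╴ │ └─────┴─┘ ╷ ╵ ┌─┘ │
│↓│↱ ↓│↑ ← ← ← ↰  │   │↓ ↲│
│ ╵ ╷ └─┬─────╴ ╷ ├───┤ ╶─┤
│↳ ↑│↳ ↓│↱ → → ↑│ │↓ ↰│↳ ↓│
├─┬─┴─╴ │ ╶─────┼─┘ ╷ └─┐ │
│ │↓ ← ↲│↑ ← ← ↰│↓ ↲│↑  │↓│
│ │ ╶───┴─┬───┐ ╵ ┌─┤ ╶─┘ │
│ │↳ → → ↓│  B│↑ ↲│ │↑ ← ↲│
│ └─────╴ └─╴ └───┘ └─────┤
│        ↳ → ↑            │
└─────────────────────────┘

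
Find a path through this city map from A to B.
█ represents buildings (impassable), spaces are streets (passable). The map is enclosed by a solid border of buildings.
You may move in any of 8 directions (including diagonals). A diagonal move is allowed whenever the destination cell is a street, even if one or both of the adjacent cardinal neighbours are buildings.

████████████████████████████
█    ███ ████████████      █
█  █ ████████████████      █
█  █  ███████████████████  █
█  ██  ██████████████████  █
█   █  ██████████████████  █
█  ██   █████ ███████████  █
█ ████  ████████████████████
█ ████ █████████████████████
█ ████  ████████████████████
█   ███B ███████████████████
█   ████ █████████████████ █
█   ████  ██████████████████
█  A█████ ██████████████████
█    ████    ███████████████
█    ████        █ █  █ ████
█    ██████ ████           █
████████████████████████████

Finding the shortest path from A to B:
Movement: 8-directional
Path length: 21 steps
Directions: up → up → up-left → up-left → up → up → up → up → up → up → up-right → up-right → down-right → down → down-right → down → down → down-right → down → down → down-right

Solution:

████████████████████████████
█  ↘ ███ ████████████      █
█ ↗█↓████████████████      █
█↗ █↘ ███████████████████  █
█↑ ██↓ ██████████████████  █
█↑  █↓ ██████████████████  █
█↑ ██↘  █████ ███████████  █
█↑████↓ ████████████████████
█↑████↓█████████████████████
█↑████↘ ████████████████████
█ ↖ ███B ███████████████████
█  ↖████ █████████████████ █
█  ↑████  ██████████████████
█  A█████ ██████████████████
█    ████    ███████████████
█    ████        █ █  █ ████
█    ██████ ████           █
████████████████████████████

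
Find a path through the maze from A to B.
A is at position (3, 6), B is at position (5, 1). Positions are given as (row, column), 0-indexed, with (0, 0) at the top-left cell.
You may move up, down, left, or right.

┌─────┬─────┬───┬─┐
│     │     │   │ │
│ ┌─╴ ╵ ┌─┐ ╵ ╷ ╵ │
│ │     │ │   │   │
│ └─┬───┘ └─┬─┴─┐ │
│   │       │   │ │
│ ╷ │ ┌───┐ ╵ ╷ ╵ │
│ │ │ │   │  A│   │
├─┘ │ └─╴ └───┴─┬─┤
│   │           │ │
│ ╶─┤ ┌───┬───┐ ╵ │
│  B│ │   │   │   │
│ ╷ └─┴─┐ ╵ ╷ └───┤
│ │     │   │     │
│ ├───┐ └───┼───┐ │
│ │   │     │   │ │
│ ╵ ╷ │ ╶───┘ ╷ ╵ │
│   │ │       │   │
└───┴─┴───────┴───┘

Finding the shortest path from (3, 6) to (5, 1):
Path length: 27 steps
Directions: up → right → down → right → up → up → left → up → left → down → left → up → left → left → down → left → up → left → left → down → down → right → down → down → left → down → right

Solution:

┌─────┬─────┬───┬─┐
│↓ ← ↰│↓ ← ↰│↓ ↰│ │
│ ┌─╴ ╵ ┌─┐ ╵ ╷ ╵ │
│↓│  ↑ ↲│ │↑ ↲│↑ ↰│
│ └─┬───┘ └─┬─┴─┐ │
│↳ ↓│       │↱ ↓│↑│
│ ╷ │ ┌───┐ ╵ ╷ ╵ │
│ │↓│ │   │  A│↳ ↑│
├─┘ │ └─╴ └───┴─┬─┤
│↓ ↲│           │ │
│ ╶─┤ ┌───┬───┐ ╵ │
│↳ B│ │   │   │   │
│ ╷ └─┴─┐ ╵ ╷ └───┤
│ │     │   │     │
│ ├───┐ └───┼───┐ │
│ │   │     │   │ │
│ ╵ ╷ │ ╶───┘ ╷ ╵ │
│   │ │       │   │
└───┴─┴───────┴───┘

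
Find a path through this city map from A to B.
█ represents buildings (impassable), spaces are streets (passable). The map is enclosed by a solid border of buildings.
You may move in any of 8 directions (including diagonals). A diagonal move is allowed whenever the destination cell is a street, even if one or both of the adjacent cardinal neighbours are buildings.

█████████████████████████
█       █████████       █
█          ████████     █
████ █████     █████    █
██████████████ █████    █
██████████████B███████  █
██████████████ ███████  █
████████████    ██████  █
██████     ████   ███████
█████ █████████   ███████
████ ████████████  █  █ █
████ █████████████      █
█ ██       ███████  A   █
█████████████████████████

Finding the shortest path from A to B:
Movement: 8-directional
Path length: 7 steps
Directions: up-left → up-left → up-left → up-left → up-left → up-left → up

Solution:

█████████████████████████
█       █████████       █
█          ████████     █
████ █████     █████    █
██████████████ █████    █
██████████████B███████  █
██████████████↑███████  █
████████████   ↖██████  █
██████     ████ ↖ ███████
█████ █████████  ↖███████
████ ████████████ ↖█  █ █
████ █████████████ ↖    █
█ ██       ███████  A   █
█████████████████████████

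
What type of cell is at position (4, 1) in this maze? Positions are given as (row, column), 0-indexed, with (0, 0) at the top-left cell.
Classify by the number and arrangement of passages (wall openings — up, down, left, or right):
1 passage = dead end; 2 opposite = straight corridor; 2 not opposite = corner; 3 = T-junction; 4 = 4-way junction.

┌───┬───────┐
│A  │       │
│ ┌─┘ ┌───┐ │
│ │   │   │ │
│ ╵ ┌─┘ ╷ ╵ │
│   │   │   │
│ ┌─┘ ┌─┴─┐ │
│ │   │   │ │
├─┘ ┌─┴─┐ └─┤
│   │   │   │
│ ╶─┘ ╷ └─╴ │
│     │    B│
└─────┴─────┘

Checking cell at (4, 1):
Number of passages: 2
Cell type: corner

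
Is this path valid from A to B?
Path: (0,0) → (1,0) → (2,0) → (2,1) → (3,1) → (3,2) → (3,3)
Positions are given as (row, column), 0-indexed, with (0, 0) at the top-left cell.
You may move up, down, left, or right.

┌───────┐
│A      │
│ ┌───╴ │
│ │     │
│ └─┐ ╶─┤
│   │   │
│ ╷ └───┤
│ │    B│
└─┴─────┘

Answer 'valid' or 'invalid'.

Checking path validity:
Result: All consecutive moves are passable.

valid

Correct solution:

┌───────┐
│A      │
│ ┌───╴ │
│↓│     │
│ └─┐ ╶─┤
│↳ ↓│   │
│ ╷ └───┤
│ │↳ → B│
└─┴─────┘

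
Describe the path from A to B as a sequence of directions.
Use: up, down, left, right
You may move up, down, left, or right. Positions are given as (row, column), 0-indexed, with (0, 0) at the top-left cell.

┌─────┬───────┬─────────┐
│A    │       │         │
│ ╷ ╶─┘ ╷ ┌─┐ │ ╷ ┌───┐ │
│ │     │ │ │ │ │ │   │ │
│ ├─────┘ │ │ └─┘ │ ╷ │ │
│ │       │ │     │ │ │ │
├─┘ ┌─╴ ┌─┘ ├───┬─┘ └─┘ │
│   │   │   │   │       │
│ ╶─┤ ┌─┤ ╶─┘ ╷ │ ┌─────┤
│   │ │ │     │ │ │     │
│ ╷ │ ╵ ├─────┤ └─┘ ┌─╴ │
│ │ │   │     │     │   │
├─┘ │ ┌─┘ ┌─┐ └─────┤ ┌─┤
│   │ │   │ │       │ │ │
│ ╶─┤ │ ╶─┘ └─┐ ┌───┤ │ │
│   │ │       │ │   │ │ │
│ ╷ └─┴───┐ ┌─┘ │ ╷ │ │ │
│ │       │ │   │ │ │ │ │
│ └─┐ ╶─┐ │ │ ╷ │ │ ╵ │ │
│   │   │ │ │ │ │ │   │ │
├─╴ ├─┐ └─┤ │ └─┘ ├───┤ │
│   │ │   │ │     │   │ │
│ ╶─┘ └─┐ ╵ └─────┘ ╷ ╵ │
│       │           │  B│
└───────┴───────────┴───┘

Finding the path and converting it to directions:
Path through cells: (0,0) → (0,1) → (1,1) → (1,2) → (1,3) → (0,3) → (0,4) → (1,4) → (2,4) → (2,3) → (2,2) → (2,1) → (3,1) → (3,0) → (4,0) → (4,1) → (5,1) → (6,1) → (6,0) → (7,0) → (7,1) → (8,1) → (8,2) → (9,2) → (9,3) → (10,3) → (10,4) → (11,4) → (11,5) → (11,6) → (11,7) → (11,8) → (11,9) → (10,9) → (10,10) → (11,10) → (11,11)
Directions: right, down, right, right, up, right, down, down, left, left, left, down, left, down, right, down, down, left, down, right, down, right, down, right, down, right, down, right, right, right, right, right, up, right, down, right

Solution:

┌─────┬───────┬─────────┐
│A ↓  │↱ ↓    │         │
│ ╷ ╶─┘ ╷ ┌─┐ │ ╷ ┌───┐ │
│ │↳ → ↑│↓│ │ │ │ │   │ │
│ ├─────┘ │ │ └─┘ │ ╷ │ │
│ │↓ ← ← ↲│ │     │ │ │ │
├─┘ ┌─╴ ┌─┘ ├───┬─┘ └─┘ │
│↓ ↲│   │   │   │       │
│ ╶─┤ ┌─┤ ╶─┘ ╷ │ ┌─────┤
│↳ ↓│ │ │     │ │ │     │
│ ╷ │ ╵ ├─────┤ └─┘ ┌─╴ │
│ │↓│   │     │     │   │
├─┘ │ ┌─┘ ┌─┐ └─────┤ ┌─┤
│↓ ↲│ │   │ │       │ │ │
│ ╶─┤ │ ╶─┘ └─┐ ┌───┤ │ │
│↳ ↓│ │       │ │   │ │ │
│ ╷ └─┴───┐ ┌─┘ │ ╷ │ │ │
│ │↳ ↓    │ │   │ │ │ │ │
│ └─┐ ╶─┐ │ │ ╷ │ │ ╵ │ │
│   │↳ ↓│ │ │ │ │ │   │ │
├─╴ ├─┐ └─┤ │ └─┘ ├───┤ │
│   │ │↳ ↓│ │     │↱ ↓│ │
│ ╶─┘ └─┐ ╵ └─────┘ ╷ ╵ │
│       │↳ → → → → ↑│↳ B│
└───────┴───────────┴───┘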